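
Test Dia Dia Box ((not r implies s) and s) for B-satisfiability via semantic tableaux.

Yes, satisfiable

1. Dia Dia Box ((not r implies s) and s), 0
2. Dia Box ((not r implies s) and s), 1
3. Box ((not r implies s) and s), 2
4. (not r implies s) and s, 1
5. not r implies s, 1
6. s, 1
7. (not r implies s) and s, 2
8. not r implies s, 2
9. s, 2
Accessibility: 0R0, 0R1, 1R0, 1R1, 1R2, 2R1, 2R2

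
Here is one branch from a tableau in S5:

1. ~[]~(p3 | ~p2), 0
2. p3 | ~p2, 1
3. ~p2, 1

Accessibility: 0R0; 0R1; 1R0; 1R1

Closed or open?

No atom appears with both signs at the same world.

Open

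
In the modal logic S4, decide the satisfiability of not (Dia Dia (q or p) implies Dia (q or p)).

1. not (Dia Dia (q or p) implies Dia (q or p)), 0
2. Dia Dia (q or p), 0   [neg-implies-rule on 1]
3. not Dia (q or p), 0   [neg-implies-rule on 1]
4. not (q or p), 0   [neg-Dia-rule on 3 via 0R0]
5. not q, 0   [neg-or-rule on 4]
6. not p, 0   [neg-or-rule on 4]
7. Dia (q or p), 1   [Dia-rule on 2: fresh world 1, 0R1]
8. not (q or p), 1   [neg-Dia-rule on 3 via 0R1]
9. not q, 1   [neg-or-rule on 8]
10. not p, 1   [neg-or-rule on 8]
11. q or p, 2   [Dia-rule on 7: fresh world 2, 1R2]
12. not (q or p), 2   [neg-Dia-rule on 3 via 0R2]
13. not q, 2   [neg-or-rule on 12]
14. not p, 2   [neg-or-rule on 12]
15. p, 2   [or-rule on 11 (branches; this branch)]
Accessibility: 0R0, 0R1, 0R2, 1R1, 1R2, 2R2
Branch closes: p and not p both at 2.
(One branch shown.) All branches close.

Unsatisfiable (every branch closes)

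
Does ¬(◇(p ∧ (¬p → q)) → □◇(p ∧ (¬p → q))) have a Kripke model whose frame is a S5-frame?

Unsatisfiable (every branch closes)

1. ¬(◇(p ∧ (¬p → q)) → □◇(p ∧ (¬p → q))), u
2. ◇(p ∧ (¬p → q)), u
3. ¬□◇(p ∧ (¬p → q)), u
4. p ∧ (¬p → q), v
5. p, v
6. ¬p → q, v
7. q, v
8. ¬◇(p ∧ (¬p → q)), w
9. ¬(p ∧ (¬p → q)), u
10. ¬(p ∧ (¬p → q)), v
11. ¬(p ∧ (¬p → q)), w
12. ¬(¬p → q), u
13. ¬p, u
14. ¬q, u
15. ¬(¬p → q), v
16. ¬p, v
17. ¬q, v
Accessibility: uRu, uRv, uRw, vRu, vRv, vRw, wRu, wRv, wRw
Branch closes: p and ¬p both at v.
All branches of the tableau close; one closing branch shown above.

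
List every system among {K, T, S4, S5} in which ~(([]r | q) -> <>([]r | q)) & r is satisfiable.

K

K-tableau for the formula:
1. ~(([]r | q) -> <>([]r | q)) & r, 0
2. ~(([]r | q) -> <>([]r | q)), 0
3. r, 0
4. []r | q, 0
5. ~<>([]r | q), 0
6. q, 0
Complete open branch: satisfiable in K.
T-tableau for the formula:
1. ~(([]r | q) -> <>([]r | q)) & r, 0
2. ~(([]r | q) -> <>([]r | q)), 0
3. r, 0
4. []r | q, 0
5. ~<>([]r | q), 0
6. ~([]r | q), 0
7. ~[]r, 0
8. ~q, 0
9. []r, 0
10. ~r, 1
11. ~([]r | q), 1
12. ~[]r, 1
13. ~q, 1
14. r, 1
Accessibility: 0R0, 0R1, 1R1
Branch closes: r and ~r both at 1.
Every branch closes (one shown): unsatisfiable in T, hence also in S4, S5 (every S4/S5-frame is a T-frame).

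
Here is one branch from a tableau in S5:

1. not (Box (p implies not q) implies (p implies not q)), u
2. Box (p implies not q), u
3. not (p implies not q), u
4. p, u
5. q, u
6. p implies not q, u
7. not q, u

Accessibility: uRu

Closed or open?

Closed

Both q and not q appear at u.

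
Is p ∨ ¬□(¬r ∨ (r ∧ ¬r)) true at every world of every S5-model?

Tableau for the negation ¬(p ∨ ¬□(¬r ∨ (r ∧ ¬r))):
1. ¬(p ∨ ¬□(¬r ∨ (r ∧ ¬r))), u
2. ¬p, u
3. □(¬r ∨ (r ∧ ¬r)), u
4. ¬r ∨ (r ∧ ¬r), u
5. ¬r, u
Accessibility: uRu
The negation has an open branch (countermodel exists).

No, not valid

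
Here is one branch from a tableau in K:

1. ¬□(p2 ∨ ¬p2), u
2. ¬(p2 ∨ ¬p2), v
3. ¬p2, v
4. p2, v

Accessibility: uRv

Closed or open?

Closed

Both p2 and ¬p2 appear at v.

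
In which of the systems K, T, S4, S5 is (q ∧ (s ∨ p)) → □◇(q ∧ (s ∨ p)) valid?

S5

S4-tableau for the negation ¬((q ∧ (s ∨ p)) → □◇(q ∧ (s ∨ p))):
1. ¬((q ∧ (s ∨ p)) → □◇(q ∧ (s ∨ p))), 0
2. q ∧ (s ∨ p), 0   [¬→-rule on 1]
3. ¬□◇(q ∧ (s ∨ p)), 0   [¬→-rule on 1]
4. q, 0   [∧-rule on 2]
5. s ∨ p, 0   [∧-rule on 2]
6. p, 0   [∨-rule on 5 (branches; this branch)]
7. ¬◇(q ∧ (s ∨ p)), 1   [¬□-rule on 3: fresh world 1, 0R1]
8. ¬(q ∧ (s ∨ p)), 1   [¬◇-rule on 7 via 1R1]
9. ¬(s ∨ p), 1   [¬∧-rule on 8 (branches; this branch)]
10. ¬s, 1   [¬∨-rule on 9]
11. ¬p, 1   [¬∨-rule on 9]
Accessibility: 0R0, 0R1, 1R1
Complete open branch: countermodel on an S4-frame, so not valid in S4, nor in K, T (the same frame is also a K-frame and a T-frame).
S5-tableau for the negation ¬((q ∧ (s ∨ p)) → □◇(q ∧ (s ∨ p))):
1. ¬((q ∧ (s ∨ p)) → □◇(q ∧ (s ∨ p))), 0
2. q ∧ (s ∨ p), 0   [¬→-rule on 1]
3. ¬□◇(q ∧ (s ∨ p)), 0   [¬→-rule on 1]
4. q, 0   [∧-rule on 2]
5. s ∨ p, 0   [∧-rule on 2]
6. p, 0   [∨-rule on 5 (branches; this branch)]
7. ¬◇(q ∧ (s ∨ p)), 1   [¬□-rule on 3: fresh world 1, 0R1]
8. ¬(q ∧ (s ∨ p)), 0   [¬◇-rule on 7 via 1R0]
9. ¬(q ∧ (s ∨ p)), 1   [¬◇-rule on 7 via 1R1]
10. ¬(s ∨ p), 0   [¬∧-rule on 8 (branches; this branch)]
11. ¬s, 0   [¬∨-rule on 10]
12. ¬p, 0   [¬∨-rule on 10]
Accessibility: 0R0, 0R1, 1R0, 1R1
Branch closes: p and ¬p both at 0.
Every branch closes (one shown): valid in S5.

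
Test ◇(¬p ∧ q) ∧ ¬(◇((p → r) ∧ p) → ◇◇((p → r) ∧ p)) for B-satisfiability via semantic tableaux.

1. ◇(¬p ∧ q) ∧ ¬(◇((p → r) ∧ p) → ◇◇((p → r) ∧ p)), 0
2. ◇(¬p ∧ q), 0   [∧-rule on 1]
3. ¬(◇((p → r) ∧ p) → ◇◇((p → r) ∧ p)), 0   [∧-rule on 1]
4. ◇((p → r) ∧ p), 0   [¬→-rule on 3]
5. ¬◇◇((p → r) ∧ p), 0   [¬→-rule on 3]
6. ¬◇((p → r) ∧ p), 0   [¬◇-rule on 5 via 0R0]
7. ¬((p → r) ∧ p), 0   [¬◇-rule on 6 via 0R0]
8. ¬(p → r), 0   [¬∧-rule on 7 (branches; this branch)]
9. p, 0   [¬→-rule on 8]
10. ¬r, 0   [¬→-rule on 8]
11. ¬p ∧ q, 1   [◇-rule on 2: fresh world 1, 0R1]
12. ¬p, 1   [∧-rule on 11]
13. q, 1   [∧-rule on 11]
14. ¬◇((p → r) ∧ p), 1   [¬◇-rule on 5 via 0R1]
15. ¬((p → r) ∧ p), 1   [¬◇-rule on 6 via 0R1]
16. (p → r) ∧ p, 2   [◇-rule on 4: fresh world 2, 0R2]
17. p → r, 2   [∧-rule on 16]
18. p, 2   [∧-rule on 16]
19. ¬◇((p → r) ∧ p), 2   [¬◇-rule on 5 via 0R2]
20. ¬((p → r) ∧ p), 2   [¬◇-rule on 6 via 0R2]
21. r, 2   [→-rule on 17 (branches; this branch)]
22. ¬(p → r), 2   [¬∧-rule on 20 (branches; this branch)]
23. ¬r, 2   [¬→-rule on 22]
Accessibility: 0R0, 0R1, 0R2, 1R0, 1R1, 2R0, 2R2
Branch closes: r and ¬r both at 2.
(One branch shown.) All branches close.

No, unsatisfiable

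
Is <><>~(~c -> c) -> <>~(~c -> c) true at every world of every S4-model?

Valid

Tableau for the negation ~(<><>~(~c -> c) -> <>~(~c -> c)):
1. ~(<><>~(~c -> c) -> <>~(~c -> c)), 0
2. <><>~(~c -> c), 0
3. ~<>~(~c -> c), 0
4. ~c -> c, 0
5. c, 0
6. <>~(~c -> c), 1
7. ~c -> c, 1
8. c, 1
9. ~(~c -> c), 2
10. ~c, 2
11. ~c -> c, 2
12. c, 2
Accessibility: 0R0, 0R1, 0R2, 1R1, 1R2, 2R2
Branch closes: c and ~c both at 2.
Every branch of the negation's tableau closes; the branch above is one of them.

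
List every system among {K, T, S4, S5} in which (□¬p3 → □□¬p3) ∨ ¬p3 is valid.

T, S4, S5

T-tableau for the negation ¬((□¬p3 → □□¬p3) ∨ ¬p3):
1. ¬((□¬p3 → □□¬p3) ∨ ¬p3), u
2. ¬(□¬p3 → □□¬p3), u
3. p3, u
4. □¬p3, u
5. ¬□□¬p3, u
6. ¬p3, u
Accessibility: uRu
Branch closes: p3 and ¬p3 both at u.
Every branch closes (one shown): valid in T, hence also in S4, S5 (every theorem of T is a theorem of S4 and S5).
K-tableau for the negation ¬((□¬p3 → □□¬p3) ∨ ¬p3):
1. ¬((□¬p3 → □□¬p3) ∨ ¬p3), u
2. ¬(□¬p3 → □□¬p3), u
3. p3, u
4. □¬p3, u
5. ¬□□¬p3, u
6. ¬□¬p3, v
7. ¬p3, v
8. p3, w
Accessibility: uRv, vRw
Complete open branch: countermodel on a K-frame, so not valid in K.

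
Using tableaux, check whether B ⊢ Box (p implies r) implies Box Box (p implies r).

Invalid (countermodel exists)

Tableau for the negation not (Box (p implies r) implies Box Box (p implies r)):
1. not (Box (p implies r) implies Box Box (p implies r)), 0
2. Box (p implies r), 0   [neg-implies-rule on 1]
3. not Box Box (p implies r), 0   [neg-implies-rule on 1]
4. p implies r, 0   [Box-rule on 2 via 0R0]
5. r, 0   [implies-rule on 4 (branches; this branch)]
6. not Box (p implies r), 1   [neg-Box-rule on 3: fresh world 1, 0R1]
7. p implies r, 1   [Box-rule on 2 via 0R1]
8. r, 1   [implies-rule on 7 (branches; this branch)]
9. not (p implies r), 2   [neg-Box-rule on 6: fresh world 2, 1R2]
10. p, 2   [neg-implies-rule on 9]
11. not r, 2   [neg-implies-rule on 9]
Accessibility: 0R0, 0R1, 1R0, 1R1, 1R2, 2R1, 2R2
The negation has an open branch (countermodel exists).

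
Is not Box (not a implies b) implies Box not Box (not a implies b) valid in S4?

Invalid (countermodel exists)

Tableau for the negation not (not Box (not a implies b) implies Box not Box (not a implies b)):
1. not (not Box (not a implies b) implies Box not Box (not a implies b)), 0
2. not Box (not a implies b), 0
3. not Box not Box (not a implies b), 0
4. not (not a implies b), 1
5. not a, 1
6. not b, 1
7. Box (not a implies b), 2
8. not a implies b, 2
9. b, 2
Accessibility: 0R0, 0R1, 0R2, 1R1, 2R2
The negation has an open branch (countermodel exists).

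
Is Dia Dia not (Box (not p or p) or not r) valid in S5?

Not valid

Tableau for the negation not Dia Dia not (Box (not p or p) or not r):
1. not Dia Dia not (Box (not p or p) or not r), u
2. not Dia not (Box (not p or p) or not r), u
3. Box (not p or p) or not r, u
4. not r, u
Accessibility: uRu
The negation has an open branch (countermodel exists).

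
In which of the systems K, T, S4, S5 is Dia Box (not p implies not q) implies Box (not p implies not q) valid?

S4-tableau for the negation not (Dia Box (not p implies not q) implies Box (not p implies not q)):
1. not (Dia Box (not p implies not q) implies Box (not p implies not q)), 0
2. Dia Box (not p implies not q), 0
3. not Box (not p implies not q), 0
4. Box (not p implies not q), 1
5. not p implies not q, 1
6. not q, 1
7. not (not p implies not q), 2
8. not p, 2
9. q, 2
Accessibility: 0R0, 0R1, 0R2, 1R1, 2R2
Complete open branch: countermodel on an S4-frame, so not valid in S4, nor in K, T (the same frame is also a K-frame and a T-frame).
S5-tableau for the negation not (Dia Box (not p implies not q) implies Box (not p implies not q)):
1. not (Dia Box (not p implies not q) implies Box (not p implies not q)), 0
2. Dia Box (not p implies not q), 0
3. not Box (not p implies not q), 0
4. Box (not p implies not q), 1
5. not p implies not q, 0
6. not p implies not q, 1
7. not q, 0
8. not q, 1
9. not (not p implies not q), 2
10. not p, 2
11. q, 2
12. not p implies not q, 2
13. not q, 2
Accessibility: 0R0, 0R1, 0R2, 1R0, 1R1, 1R2, 2R0, 2R1, 2R2
Branch closes: q and not q both at 2.
Every branch closes (one shown): valid in S5.

S5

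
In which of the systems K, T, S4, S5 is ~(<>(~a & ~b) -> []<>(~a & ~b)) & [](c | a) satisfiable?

S5-tableau for the formula:
1. ~(<>(~a & ~b) -> []<>(~a & ~b)) & [](c | a), u
2. ~(<>(~a & ~b) -> []<>(~a & ~b)), u
3. [](c | a), u
4. <>(~a & ~b), u
5. ~[]<>(~a & ~b), u
6. c | a, u
7. a, u
8. ~a & ~b, v
9. ~a, v
10. ~b, v
11. c | a, v
12. c, v
13. ~<>(~a & ~b), w
14. c | a, w
15. ~(~a & ~b), u
16. ~(~a & ~b), v
17. ~(~a & ~b), w
18. a, w
19. b, u
20. b, v
Accessibility: uRu, uRv, uRw, vRu, vRv, vRw, wRu, wRv, wRw
Branch closes: b and ~b both at v.
Every branch closes (one shown): unsatisfiable in S5.
S4-tableau for the formula:
1. ~(<>(~a & ~b) -> []<>(~a & ~b)) & [](c | a), u
2. ~(<>(~a & ~b) -> []<>(~a & ~b)), u
3. [](c | a), u
4. <>(~a & ~b), u
5. ~[]<>(~a & ~b), u
6. c | a, u
7. a, u
8. ~a & ~b, v
9. ~a, v
10. ~b, v
11. c | a, v
12. c, v
13. ~<>(~a & ~b), w
14. c | a, w
15. ~(~a & ~b), w
16. a, w
17. b, w
Accessibility: uRu, uRv, uRw, vRv, wRw
Complete open branch: satisfiable in S4, hence also in K, T (this S4-model is also a K-model and a T-model).

K, T, S4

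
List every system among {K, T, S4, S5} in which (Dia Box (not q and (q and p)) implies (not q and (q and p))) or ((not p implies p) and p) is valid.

K-tableau for the negation not ((Dia Box (not q and (q and p)) implies (not q and (q and p))) or ((not p implies p) and p)):
1. not ((Dia Box (not q and (q and p)) implies (not q and (q and p))) or ((not p implies p) and p)), w0
2. not (Dia Box (not q and (q and p)) implies (not q and (q and p))), w0
3. not ((not p implies p) and p), w0
4. Dia Box (not q and (q and p)), w0
5. not (not q and (q and p)), w0
6. not p, w0
7. not (q and p), w0
8. Box (not q and (q and p)), w1
Accessibility: w0Rw1
Complete open branch: countermodel on a K-frame, so not valid in K.
T-tableau for the negation not ((Dia Box (not q and (q and p)) implies (not q and (q and p))) or ((not p implies p) and p)):
1. not ((Dia Box (not q and (q and p)) implies (not q and (q and p))) or ((not p implies p) and p)), w0
2. not (Dia Box (not q and (q and p)) implies (not q and (q and p))), w0
3. not ((not p implies p) and p), w0
4. Dia Box (not q and (q and p)), w0
5. not (not q and (q and p)), w0
6. not (not p implies p), w0
7. not p, w0
8. not (q and p), w0
9. Box (not q and (q and p)), w1
10. not q and (q and p), w1
11. not q, w1
12. q and p, w1
13. q, w1
14. p, w1
Accessibility: w0Rw0, w0Rw1, w1Rw1
Branch closes: q and not q both at w1.
Every branch closes (one shown): valid in T, hence also in S4, S5 (every theorem of T is a theorem of S4 and S5).

T, S4, S5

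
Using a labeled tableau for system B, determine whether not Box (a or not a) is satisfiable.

Unsatisfiable

1. not Box (a or not a), w0
2. not (a or not a), w1
3. not a, w1
4. a, w1
Accessibility: w0Rw0, w0Rw1, w1Rw0, w1Rw1
Branch closes: a and not a both at w1.
Every branch closes; the branch above is one of them.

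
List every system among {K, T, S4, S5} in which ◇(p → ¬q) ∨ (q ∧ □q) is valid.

T-tableau for the negation ¬(◇(p → ¬q) ∨ (q ∧ □q)):
1. ¬(◇(p → ¬q) ∨ (q ∧ □q)), w0
2. ¬◇(p → ¬q), w0
3. ¬(q ∧ □q), w0
4. ¬(p → ¬q), w0
5. p, w0
6. q, w0
7. ¬□q, w0
8. ¬q, w1
9. ¬(p → ¬q), w1
10. p, w1
11. q, w1
Accessibility: w0Rw0, w0Rw1, w1Rw1
Branch closes: q and ¬q both at w1.
Every branch closes (one shown): valid in T, hence also in S4, S5 (every theorem of T is a theorem of S4 and S5).
K-tableau for the negation ¬(◇(p → ¬q) ∨ (q ∧ □q)):
1. ¬(◇(p → ¬q) ∨ (q ∧ □q)), w0
2. ¬◇(p → ¬q), w0
3. ¬(q ∧ □q), w0
4. ¬q, w0
Complete open branch: countermodel on a K-frame, so not valid in K.

T, S4, S5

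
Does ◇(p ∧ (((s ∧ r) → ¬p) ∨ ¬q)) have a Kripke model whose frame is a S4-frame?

1. ◇(p ∧ (((s ∧ r) → ¬p) ∨ ¬q)), u
2. p ∧ (((s ∧ r) → ¬p) ∨ ¬q), v
3. p, v
4. ((s ∧ r) → ¬p) ∨ ¬q, v
5. ¬q, v
Accessibility: uRu, uRv, vRv

Satisfiable (open branch found)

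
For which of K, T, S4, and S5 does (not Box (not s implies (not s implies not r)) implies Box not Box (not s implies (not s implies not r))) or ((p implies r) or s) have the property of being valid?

S5-tableau for the negation not ((not Box (not s implies (not s implies not r)) implies Box not Box (not s implies (not s implies not r))) or ((p implies r) or s)):
1. not ((not Box (not s implies (not s implies not r)) implies Box not Box (not s implies (not s implies not r))) or ((p implies r) or s)), w0
2. not (not Box (not s implies (not s implies not r)) implies Box not Box (not s implies (not s implies not r))), w0
3. not ((p implies r) or s), w0
4. not Box (not s implies (not s implies not r)), w0
5. not Box not Box (not s implies (not s implies not r)), w0
6. not (p implies r), w0
7. not s, w0
8. p, w0
9. not r, w0
10. not (not s implies (not s implies not r)), w1
11. not s, w1
12. not (not s implies not r), w1
13. r, w1
14. Box (not s implies (not s implies not r)), w2
15. not s implies (not s implies not r), w0
16. not s implies (not s implies not r), w1
17. not s implies (not s implies not r), w2
18. not s implies not r, w0
19. not s implies not r, w1
20. not s implies not r, w2
21. not r, w1
Accessibility: w0Rw0, w0Rw1, w0Rw2, w1Rw0, w1Rw1, w1Rw2, w2Rw0, w2Rw1, w2Rw2
Branch closes: r and not r both at w1.
Every branch closes (one shown): valid in S5.
S4-tableau for the negation not ((not Box (not s implies (not s implies not r)) implies Box not Box (not s implies (not s implies not r))) or ((p implies r) or s)):
1. not ((not Box (not s implies (not s implies not r)) implies Box not Box (not s implies (not s implies not r))) or ((p implies r) or s)), w0
2. not (not Box (not s implies (not s implies not r)) implies Box not Box (not s implies (not s implies not r))), w0
3. not ((p implies r) or s), w0
4. not Box (not s implies (not s implies not r)), w0
5. not Box not Box (not s implies (not s implies not r)), w0
6. not (p implies r), w0
7. not s, w0
8. p, w0
9. not r, w0
10. not (not s implies (not s implies not r)), w1
11. not s, w1
12. not (not s implies not r), w1
13. r, w1
14. Box (not s implies (not s implies not r)), w2
15. not s implies (not s implies not r), w2
16. not s implies not r, w2
17. not r, w2
Accessibility: w0Rw0, w0Rw1, w0Rw2, w1Rw1, w2Rw2
Complete open branch: countermodel on an S4-frame, so not valid in S4, nor in K, T (the same frame is also a K-frame and a T-frame).

S5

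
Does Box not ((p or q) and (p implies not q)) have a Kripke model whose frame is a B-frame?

1. Box not ((p or q) and (p implies not q)), 0
2. not ((p or q) and (p implies not q)), 0
3. not (p implies not q), 0
4. p, 0
5. q, 0
Accessibility: 0R0

Satisfiable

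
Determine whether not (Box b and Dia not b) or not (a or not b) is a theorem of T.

Tableau for the negation not (not (Box b and Dia not b) or not (a or not b)):
1. not (not (Box b and Dia not b) or not (a or not b)), 0
2. Box b and Dia not b, 0
3. a or not b, 0
4. Box b, 0
5. Dia not b, 0
6. b, 0
7. a, 0
8. not b, 1
9. b, 1
Accessibility: 0R0, 0R1, 1R1
Branch closes: b and not b both at 1.
Every branch of the negation's tableau closes; the branch above is one of them.

Valid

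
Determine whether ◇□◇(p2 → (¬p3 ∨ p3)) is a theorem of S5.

Tableau for the negation ¬◇□◇(p2 → (¬p3 ∨ p3)):
1. ¬◇□◇(p2 → (¬p3 ∨ p3)), w0
2. ¬□◇(p2 → (¬p3 ∨ p3)), w0   [¬◇-rule on 1 via w0Rw0]
3. ¬◇(p2 → (¬p3 ∨ p3)), w1   [¬□-rule on 2: fresh world w1, w0Rw1]
4. ¬□◇(p2 → (¬p3 ∨ p3)), w1   [¬◇-rule on 1 via w0Rw1]
5. ¬(p2 → (¬p3 ∨ p3)), w0   [¬◇-rule on 3 via w1Rw0]
6. p2, w0   [¬→-rule on 5]
7. ¬(¬p3 ∨ p3), w0   [¬→-rule on 5]
8. p3, w0   [¬∨-rule on 7]
9. ¬p3, w0   [¬∨-rule on 7]
Accessibility: w0Rw0, w0Rw1, w1Rw0, w1Rw1
Branch closes: p3 and ¬p3 both at w0.
All branches of the negation close; one closing branch shown above.

Valid in S5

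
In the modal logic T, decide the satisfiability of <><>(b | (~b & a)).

Yes, satisfiable

1. <><>(b | (~b & a)), 0
2. <>(b | (~b & a)), 1
3. b | (~b & a), 2
4. ~b & a, 2
5. ~b, 2
6. a, 2
Accessibility: 0R0, 0R1, 1R1, 1R2, 2R2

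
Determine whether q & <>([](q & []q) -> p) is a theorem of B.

No, not valid

Tableau for the negation ~(q & <>([](q & []q) -> p)):
1. ~(q & <>([](q & []q) -> p)), 0
2. ~<>([](q & []q) -> p), 0
3. ~([](q & []q) -> p), 0
4. [](q & []q), 0
5. ~p, 0
6. q & []q, 0
7. q, 0
8. []q, 0
Accessibility: 0R0
The negation has an open branch (countermodel exists).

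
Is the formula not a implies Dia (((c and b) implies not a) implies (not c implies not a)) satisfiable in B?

Satisfiable (open branch found)

1. not a implies Dia (((c and b) implies not a) implies (not c implies not a)), w0
2. Dia (((c and b) implies not a) implies (not c implies not a)), w0
3. ((c and b) implies not a) implies (not c implies not a), w1
4. not c implies not a, w1
5. not a, w1
Accessibility: w0Rw0, w0Rw1, w1Rw0, w1Rw1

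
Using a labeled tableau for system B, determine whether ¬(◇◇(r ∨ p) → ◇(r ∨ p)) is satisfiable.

Yes, satisfiable

1. ¬(◇◇(r ∨ p) → ◇(r ∨ p)), w0
2. ◇◇(r ∨ p), w0
3. ¬◇(r ∨ p), w0
4. ¬(r ∨ p), w0
5. ¬r, w0
6. ¬p, w0
7. ◇(r ∨ p), w1
8. ¬(r ∨ p), w1
9. ¬r, w1
10. ¬p, w1
11. r ∨ p, w2
12. p, w2
Accessibility: w0Rw0, w0Rw1, w1Rw0, w1Rw1, w1Rw2, w2Rw1, w2Rw2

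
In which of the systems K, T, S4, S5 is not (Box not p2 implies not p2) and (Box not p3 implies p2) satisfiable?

K-tableau for the formula:
1. not (Box not p2 implies not p2) and (Box not p3 implies p2), u
2. not (Box not p2 implies not p2), u
3. Box not p3 implies p2, u
4. Box not p2, u
5. p2, u
Complete open branch: satisfiable in K.
T-tableau for the formula:
1. not (Box not p2 implies not p2) and (Box not p3 implies p2), u
2. not (Box not p2 implies not p2), u
3. Box not p3 implies p2, u
4. Box not p2, u
5. p2, u
6. not p2, u
Accessibility: uRu
Branch closes: p2 and not p2 both at u.
Every branch closes (one shown): unsatisfiable in T, hence also in S4, S5 (every S4/S5-frame is a T-frame).

K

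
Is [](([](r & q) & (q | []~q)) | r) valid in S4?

No, not valid

Tableau for the negation ~[](([](r & q) & (q | []~q)) | r):
1. ~[](([](r & q) & (q | []~q)) | r), 0
2. ~(([](r & q) & (q | []~q)) | r), 1   [~[]-rule on 1: fresh world 1, 0R1]
3. ~([](r & q) & (q | []~q)), 1   [~|-rule on 2]
4. ~r, 1   [~|-rule on 2]
5. ~(q | []~q), 1   [~&-rule on 3 (branches; this branch)]
6. ~q, 1   [~|-rule on 5]
7. ~[]~q, 1   [~|-rule on 5]
8. q, 2   [~[]-rule on 7: fresh world 2, 1R2]
Accessibility: 0R0, 0R1, 0R2, 1R1, 1R2, 2R2
The negation has an open branch (countermodel exists).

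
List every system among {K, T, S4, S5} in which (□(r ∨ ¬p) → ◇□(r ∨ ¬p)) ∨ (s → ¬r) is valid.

T, S4, S5

K-tableau for the negation ¬((□(r ∨ ¬p) → ◇□(r ∨ ¬p)) ∨ (s → ¬r)):
1. ¬((□(r ∨ ¬p) → ◇□(r ∨ ¬p)) ∨ (s → ¬r)), w0
2. ¬(□(r ∨ ¬p) → ◇□(r ∨ ¬p)), w0
3. ¬(s → ¬r), w0
4. □(r ∨ ¬p), w0
5. ¬◇□(r ∨ ¬p), w0
6. s, w0
7. r, w0
Complete open branch: countermodel on a K-frame, so not valid in K.
T-tableau for the negation ¬((□(r ∨ ¬p) → ◇□(r ∨ ¬p)) ∨ (s → ¬r)):
1. ¬((□(r ∨ ¬p) → ◇□(r ∨ ¬p)) ∨ (s → ¬r)), w0
2. ¬(□(r ∨ ¬p) → ◇□(r ∨ ¬p)), w0
3. ¬(s → ¬r), w0
4. □(r ∨ ¬p), w0
5. ¬◇□(r ∨ ¬p), w0
6. s, w0
7. r, w0
8. r ∨ ¬p, w0
9. ¬□(r ∨ ¬p), w0
10. ¬p, w0
11. ¬(r ∨ ¬p), w1
12. ¬r, w1
13. p, w1
14. r ∨ ¬p, w1
15. ¬□(r ∨ ¬p), w1
16. ¬p, w1
Accessibility: w0Rw0, w0Rw1, w1Rw1
Branch closes: p and ¬p both at w1.
Every branch closes (one shown): valid in T, hence also in S4, S5 (every theorem of T is a theorem of S4 and S5).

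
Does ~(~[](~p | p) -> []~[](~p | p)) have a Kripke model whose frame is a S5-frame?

1. ~(~[](~p | p) -> []~[](~p | p)), u
2. ~[](~p | p), u   [~->-rule on 1]
3. ~[]~[](~p | p), u   [~->-rule on 1]
4. ~(~p | p), v   [~[]-rule on 2: fresh world v, uRv]
5. p, v   [~|-rule on 4]
6. ~p, v   [~|-rule on 4]
Accessibility: uRu, uRv, vRu, vRv
Branch closes: p and ~p both at v.
All branches of the tableau close; one closing branch shown above.

No, unsatisfiable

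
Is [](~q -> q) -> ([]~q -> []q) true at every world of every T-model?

Valid

Tableau for the negation ~([](~q -> q) -> ([]~q -> []q)):
1. ~([](~q -> q) -> ([]~q -> []q)), w0
2. [](~q -> q), w0
3. ~([]~q -> []q), w0
4. []~q, w0
5. ~[]q, w0
6. ~q -> q, w0
7. ~q, w0
8. q, w0
Accessibility: w0Rw0
Branch closes: q and ~q both at w0.
All branches of the negation close; one closing branch shown above.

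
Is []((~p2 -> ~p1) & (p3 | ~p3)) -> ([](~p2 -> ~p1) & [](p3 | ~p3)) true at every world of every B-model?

Yes, valid

Tableau for the negation ~([]((~p2 -> ~p1) & (p3 | ~p3)) -> ([](~p2 -> ~p1) & [](p3 | ~p3))):
1. ~([]((~p2 -> ~p1) & (p3 | ~p3)) -> ([](~p2 -> ~p1) & [](p3 | ~p3))), u
2. []((~p2 -> ~p1) & (p3 | ~p3)), u   [~->-rule on 1]
3. ~([](~p2 -> ~p1) & [](p3 | ~p3)), u   [~->-rule on 1]
4. (~p2 -> ~p1) & (p3 | ~p3), u   [[]-rule on 2 via uRu]
5. ~p2 -> ~p1, u   [&-rule on 4]
6. p3 | ~p3, u   [&-rule on 4]
7. ~[](~p2 -> ~p1), u   [~&-rule on 3 (branches; this branch)]
8. ~p1, u   [->-rule on 5 (branches; this branch)]
9. ~p3, u   [|-rule on 6 (branches; this branch)]
10. ~(~p2 -> ~p1), v   [~[]-rule on 7: fresh world v, uRv]
11. ~p2, v   [~->-rule on 10]
12. p1, v   [~->-rule on 10]
13. (~p2 -> ~p1) & (p3 | ~p3), v   [[]-rule on 2 via uRv]
14. ~p2 -> ~p1, v   [&-rule on 13]
15. p3 | ~p3, v   [&-rule on 13]
16. ~p1, v   [->-rule on 14 (branches; this branch)]
Accessibility: uRu, uRv, vRu, vRv
Branch closes: p1 and ~p1 both at v.
Every branch of the negation's tableau closes; the branch above is one of them.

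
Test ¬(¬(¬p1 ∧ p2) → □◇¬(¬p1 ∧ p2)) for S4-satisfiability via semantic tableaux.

Satisfiable

1. ¬(¬(¬p1 ∧ p2) → □◇¬(¬p1 ∧ p2)), w0
2. ¬(¬p1 ∧ p2), w0
3. ¬□◇¬(¬p1 ∧ p2), w0
4. ¬p2, w0
5. ¬◇¬(¬p1 ∧ p2), w1
6. ¬p1 ∧ p2, w1
7. ¬p1, w1
8. p2, w1
Accessibility: w0Rw0, w0Rw1, w1Rw1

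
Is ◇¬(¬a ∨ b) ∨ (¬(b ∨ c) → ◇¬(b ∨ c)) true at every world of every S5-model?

Yes, valid

Tableau for the negation ¬(◇¬(¬a ∨ b) ∨ (¬(b ∨ c) → ◇¬(b ∨ c))):
1. ¬(◇¬(¬a ∨ b) ∨ (¬(b ∨ c) → ◇¬(b ∨ c))), 0
2. ¬◇¬(¬a ∨ b), 0   [¬∨-rule on 1]
3. ¬(¬(b ∨ c) → ◇¬(b ∨ c)), 0   [¬∨-rule on 1]
4. ¬(b ∨ c), 0   [¬→-rule on 3]
5. ¬◇¬(b ∨ c), 0   [¬→-rule on 3]
6. ¬b, 0   [¬∨-rule on 4]
7. ¬c, 0   [¬∨-rule on 4]
8. ¬a ∨ b, 0   [¬◇-rule on 2 via 0R0]
9. b ∨ c, 0   [¬◇-rule on 5 via 0R0]
10. ¬a, 0   [∨-rule on 8 (branches; this branch)]
11. c, 0   [∨-rule on 9 (branches; this branch)]
Accessibility: 0R0
Branch closes: c and ¬c both at 0.
All branches of the negation close; one closing branch shown above.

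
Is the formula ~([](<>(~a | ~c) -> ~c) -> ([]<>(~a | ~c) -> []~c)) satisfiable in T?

1. ~([](<>(~a | ~c) -> ~c) -> ([]<>(~a | ~c) -> []~c)), u
2. [](<>(~a | ~c) -> ~c), u
3. ~([]<>(~a | ~c) -> []~c), u
4. []<>(~a | ~c), u
5. ~[]~c, u
6. <>(~a | ~c) -> ~c, u
7. <>(~a | ~c), u
8. ~c, u
9. c, v
10. <>(~a | ~c) -> ~c, v
11. <>(~a | ~c), v
12. ~<>(~a | ~c), v
13. ~(~a | ~c), v
14. a, v
15. ~a | ~c, w
16. <>(~a | ~c) -> ~c, w
17. <>(~a | ~c), w
18. ~c, w
19. ~a | ~c, x
20. ~(~a | ~c), x
21. a, x
22. c, x
23. ~c, x
Accessibility: uRu, uRv, uRw, vRv, vRx, wRw, xRx
Branch closes: c and ~c both at x.
(One branch shown.) All branches close.

Unsatisfiable (every branch closes)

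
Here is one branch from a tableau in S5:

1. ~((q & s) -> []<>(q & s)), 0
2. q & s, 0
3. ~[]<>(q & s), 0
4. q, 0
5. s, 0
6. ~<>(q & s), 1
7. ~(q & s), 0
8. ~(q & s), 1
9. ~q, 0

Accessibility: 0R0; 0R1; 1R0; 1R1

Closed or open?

Both q and ~q appear at 0.

Closed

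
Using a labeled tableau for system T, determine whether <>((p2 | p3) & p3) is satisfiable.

Satisfiable (open branch found)

1. <>((p2 | p3) & p3), u
2. (p2 | p3) & p3, v
3. p2 | p3, v
4. p3, v
Accessibility: uRu, uRv, vRv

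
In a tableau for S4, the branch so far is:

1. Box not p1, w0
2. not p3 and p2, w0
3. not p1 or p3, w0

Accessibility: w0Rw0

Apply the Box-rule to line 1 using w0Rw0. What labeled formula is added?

not p1, w0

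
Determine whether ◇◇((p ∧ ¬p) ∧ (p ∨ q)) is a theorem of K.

Tableau for the negation ¬◇◇((p ∧ ¬p) ∧ (p ∨ q)):
1. ¬◇◇((p ∧ ¬p) ∧ (p ∨ q)), u
The negation has an open branch (countermodel exists).

Not valid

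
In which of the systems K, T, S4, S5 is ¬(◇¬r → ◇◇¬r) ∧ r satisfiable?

T-tableau for the formula:
1. ¬(◇¬r → ◇◇¬r) ∧ r, u
2. ¬(◇¬r → ◇◇¬r), u   [∧-rule on 1]
3. r, u   [∧-rule on 1]
4. ◇¬r, u   [¬→-rule on 2]
5. ¬◇◇¬r, u   [¬→-rule on 2]
6. ¬◇¬r, u   [¬◇-rule on 5 via uRu]
7. ¬r, v   [◇-rule on 4: fresh world v, uRv]
8. ¬◇¬r, v   [¬◇-rule on 5 via uRv]
9. r, v   [¬◇-rule on 6 via uRv]
Accessibility: uRu, uRv, vRv
Branch closes: r and ¬r both at v.
Every branch closes (one shown): unsatisfiable in T, hence also in S4, S5 (every S4/S5-frame is a T-frame).
K-tableau for the formula:
1. ¬(◇¬r → ◇◇¬r) ∧ r, u
2. ¬(◇¬r → ◇◇¬r), u   [∧-rule on 1]
3. r, u   [∧-rule on 1]
4. ◇¬r, u   [¬→-rule on 2]
5. ¬◇◇¬r, u   [¬→-rule on 2]
6. ¬r, v   [◇-rule on 4: fresh world v, uRv]
7. ¬◇¬r, v   [¬◇-rule on 5 via uRv]
Accessibility: uRv
Complete open branch: satisfiable in K.

K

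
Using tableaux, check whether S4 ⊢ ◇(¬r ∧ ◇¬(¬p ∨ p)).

Tableau for the negation ¬◇(¬r ∧ ◇¬(¬p ∨ p)):
1. ¬◇(¬r ∧ ◇¬(¬p ∨ p)), w0
2. ¬(¬r ∧ ◇¬(¬p ∨ p)), w0   [¬◇-rule on 1 via w0Rw0]
3. ¬◇¬(¬p ∨ p), w0   [¬∧-rule on 2 (branches; this branch)]
4. ¬p ∨ p, w0   [¬◇-rule on 3 via w0Rw0]
5. p, w0   [∨-rule on 4 (branches; this branch)]
Accessibility: w0Rw0
The negation has an open branch (countermodel exists).

Not valid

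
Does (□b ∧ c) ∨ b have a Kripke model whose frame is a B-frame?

Satisfiable

1. (□b ∧ c) ∨ b, w0
2. b, w0   [∨-rule on 1 (branches; this branch)]
Accessibility: w0Rw0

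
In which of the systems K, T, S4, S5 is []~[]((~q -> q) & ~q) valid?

T, S4, S5

K-tableau for the negation ~[]~[]((~q -> q) & ~q):
1. ~[]~[]((~q -> q) & ~q), u
2. []((~q -> q) & ~q), v   [~[]-rule on 1: fresh world v, uRv]
Accessibility: uRv
Complete open branch: countermodel on a K-frame, so not valid in K.
T-tableau for the negation ~[]~[]((~q -> q) & ~q):
1. ~[]~[]((~q -> q) & ~q), u
2. []((~q -> q) & ~q), v   [~[]-rule on 1: fresh world v, uRv]
3. (~q -> q) & ~q, v   [[]-rule on 2 via vRv]
4. ~q -> q, v   [&-rule on 3]
5. ~q, v   [&-rule on 3]
6. q, v   [->-rule on 4 (branches; this branch)]
Accessibility: uRu, uRv, vRv
Branch closes: q and ~q both at v.
Every branch closes (one shown): valid in T, hence also in S4, S5 (every theorem of T is a theorem of S4 and S5).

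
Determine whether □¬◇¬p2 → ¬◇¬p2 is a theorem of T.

Tableau for the negation ¬(□¬◇¬p2 → ¬◇¬p2):
1. ¬(□¬◇¬p2 → ¬◇¬p2), w0
2. □¬◇¬p2, w0
3. ◇¬p2, w0
4. ¬◇¬p2, w0
5. p2, w0
6. ¬p2, w1
7. ¬◇¬p2, w1
8. p2, w1
Accessibility: w0Rw0, w0Rw1, w1Rw1
Branch closes: p2 and ¬p2 both at w1.
Every branch of the negation's tableau closes; the branch above is one of them.

Valid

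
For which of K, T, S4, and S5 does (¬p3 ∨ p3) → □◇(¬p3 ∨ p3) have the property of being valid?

K-tableau for the negation ¬((¬p3 ∨ p3) → □◇(¬p3 ∨ p3)):
1. ¬((¬p3 ∨ p3) → □◇(¬p3 ∨ p3)), 0
2. ¬p3 ∨ p3, 0
3. ¬□◇(¬p3 ∨ p3), 0
4. p3, 0
5. ¬◇(¬p3 ∨ p3), 1
Accessibility: 0R1
Complete open branch: countermodel on a K-frame, so not valid in K.
T-tableau for the negation ¬((¬p3 ∨ p3) → □◇(¬p3 ∨ p3)):
1. ¬((¬p3 ∨ p3) → □◇(¬p3 ∨ p3)), 0
2. ¬p3 ∨ p3, 0
3. ¬□◇(¬p3 ∨ p3), 0
4. p3, 0
5. ¬◇(¬p3 ∨ p3), 1
6. ¬(¬p3 ∨ p3), 1
7. p3, 1
8. ¬p3, 1
Accessibility: 0R0, 0R1, 1R1
Branch closes: p3 and ¬p3 both at 1.
Every branch closes (one shown): valid in T, hence also in S4, S5 (every theorem of T is a theorem of S4 and S5).

T, S4, S5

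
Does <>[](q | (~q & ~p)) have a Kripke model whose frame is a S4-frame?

1. <>[](q | (~q & ~p)), w0
2. [](q | (~q & ~p)), w1   [<>-rule on 1: fresh world w1, w0Rw1]
3. q | (~q & ~p), w1   [[]-rule on 2 via w1Rw1]
4. ~q & ~p, w1   [|-rule on 3 (branches; this branch)]
5. ~q, w1   [&-rule on 4]
6. ~p, w1   [&-rule on 4]
Accessibility: w0Rw0, w0Rw1, w1Rw1

Yes, satisfiable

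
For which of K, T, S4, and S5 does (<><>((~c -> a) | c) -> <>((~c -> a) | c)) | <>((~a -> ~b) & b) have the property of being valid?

T-tableau for the negation ~((<><>((~c -> a) | c) -> <>((~c -> a) | c)) | <>((~a -> ~b) & b)):
1. ~((<><>((~c -> a) | c) -> <>((~c -> a) | c)) | <>((~a -> ~b) & b)), w0
2. ~(<><>((~c -> a) | c) -> <>((~c -> a) | c)), w0
3. ~<>((~a -> ~b) & b), w0
4. <><>((~c -> a) | c), w0
5. ~<>((~c -> a) | c), w0
6. ~((~a -> ~b) & b), w0
7. ~((~c -> a) | c), w0
8. ~(~c -> a), w0
9. ~c, w0
10. ~a, w0
11. ~b, w0
12. <>((~c -> a) | c), w1
13. ~((~a -> ~b) & b), w1
14. ~((~c -> a) | c), w1
15. ~(~c -> a), w1
16. ~c, w1
17. ~a, w1
18. ~b, w1
19. (~c -> a) | c, w2
20. c, w2
Accessibility: w0Rw0, w0Rw1, w1Rw1, w1Rw2, w2Rw2
Complete open branch: countermodel on a T-frame, so not valid in T, nor in K (the same frame is also a K-frame).
S4-tableau for the negation ~((<><>((~c -> a) | c) -> <>((~c -> a) | c)) | <>((~a -> ~b) & b)):
1. ~((<><>((~c -> a) | c) -> <>((~c -> a) | c)) | <>((~a -> ~b) & b)), w0
2. ~(<><>((~c -> a) | c) -> <>((~c -> a) | c)), w0
3. ~<>((~a -> ~b) & b), w0
4. <><>((~c -> a) | c), w0
5. ~<>((~c -> a) | c), w0
6. ~((~a -> ~b) & b), w0
7. ~((~c -> a) | c), w0
8. ~(~c -> a), w0
9. ~c, w0
10. ~a, w0
11. ~(~a -> ~b), w0
12. b, w0
13. <>((~c -> a) | c), w1
14. ~((~a -> ~b) & b), w1
15. ~((~c -> a) | c), w1
16. ~(~c -> a), w1
17. ~c, w1
18. ~a, w1
19. ~(~a -> ~b), w1
20. b, w1
21. (~c -> a) | c, w2
22. ~((~a -> ~b) & b), w2
23. ~((~c -> a) | c), w2
24. ~(~c -> a), w2
25. ~c, w2
26. ~a, w2
27. ~c -> a, w2
28. ~(~a -> ~b), w2
29. b, w2
30. a, w2
Accessibility: w0Rw0, w0Rw1, w0Rw2, w1Rw1, w1Rw2, w2Rw2
Branch closes: a and ~a both at w2.
Every branch closes (one shown): valid in S4, hence also in S5 (every theorem of S4 is a theorem of S5).

S4, S5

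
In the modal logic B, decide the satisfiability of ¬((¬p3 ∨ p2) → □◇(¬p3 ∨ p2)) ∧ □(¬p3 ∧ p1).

No, unsatisfiable

1. ¬((¬p3 ∨ p2) → □◇(¬p3 ∨ p2)) ∧ □(¬p3 ∧ p1), u
2. ¬((¬p3 ∨ p2) → □◇(¬p3 ∨ p2)), u
3. □(¬p3 ∧ p1), u
4. ¬p3 ∨ p2, u
5. ¬□◇(¬p3 ∨ p2), u
6. ¬p3 ∧ p1, u
7. ¬p3, u
8. p1, u
9. p2, u
10. ¬◇(¬p3 ∨ p2), v
11. ¬p3 ∧ p1, v
12. ¬p3, v
13. p1, v
14. ¬(¬p3 ∨ p2), u
15. p3, u
16. ¬p2, u
Accessibility: uRu, uRv, vRu, vRv
Branch closes: p3 and ¬p3 both at u.
Every branch closes; the branch above is one of them.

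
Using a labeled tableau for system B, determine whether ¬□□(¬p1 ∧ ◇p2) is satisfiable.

Satisfiable

1. ¬□□(¬p1 ∧ ◇p2), w0
2. ¬□(¬p1 ∧ ◇p2), w1
3. ¬(¬p1 ∧ ◇p2), w2
4. ¬◇p2, w2
5. ¬p2, w1
6. ¬p2, w2
Accessibility: w0Rw0, w0Rw1, w1Rw0, w1Rw1, w1Rw2, w2Rw1, w2Rw2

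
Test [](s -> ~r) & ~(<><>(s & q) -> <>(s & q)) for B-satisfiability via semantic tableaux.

Satisfiable (open branch found)

1. [](s -> ~r) & ~(<><>(s & q) -> <>(s & q)), u
2. [](s -> ~r), u   [&-rule on 1]
3. ~(<><>(s & q) -> <>(s & q)), u   [&-rule on 1]
4. <><>(s & q), u   [~->-rule on 3]
5. ~<>(s & q), u   [~->-rule on 3]
6. s -> ~r, u   [[]-rule on 2 via uRu]
7. ~(s & q), u   [~<>-rule on 5 via uRu]
8. ~r, u   [->-rule on 6 (branches; this branch)]
9. ~q, u   [~&-rule on 7 (branches; this branch)]
10. <>(s & q), v   [<>-rule on 4: fresh world v, uRv]
11. s -> ~r, v   [[]-rule on 2 via uRv]
12. ~(s & q), v   [~<>-rule on 5 via uRv]
13. ~r, v   [->-rule on 11 (branches; this branch)]
14. ~q, v   [~&-rule on 12 (branches; this branch)]
15. s & q, w   [<>-rule on 10: fresh world w, vRw]
16. s, w   [&-rule on 15]
17. q, w   [&-rule on 15]
Accessibility: uRu, uRv, vRu, vRv, vRw, wRv, wRw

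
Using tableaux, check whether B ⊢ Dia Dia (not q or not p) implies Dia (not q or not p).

Tableau for the negation not (Dia Dia (not q or not p) implies Dia (not q or not p)):
1. not (Dia Dia (not q or not p) implies Dia (not q or not p)), w0
2. Dia Dia (not q or not p), w0   [neg-implies-rule on 1]
3. not Dia (not q or not p), w0   [neg-implies-rule on 1]
4. not (not q or not p), w0   [neg-Dia-rule on 3 via w0Rw0]
5. q, w0   [neg-or-rule on 4]
6. p, w0   [neg-or-rule on 4]
7. Dia (not q or not p), w1   [Dia-rule on 2: fresh world w1, w0Rw1]
8. not (not q or not p), w1   [neg-Dia-rule on 3 via w0Rw1]
9. q, w1   [neg-or-rule on 8]
10. p, w1   [neg-or-rule on 8]
11. not q or not p, w2   [Dia-rule on 7: fresh world w2, w1Rw2]
12. not p, w2   [or-rule on 11 (branches; this branch)]
Accessibility: w0Rw0, w0Rw1, w1Rw0, w1Rw1, w1Rw2, w2Rw1, w2Rw2
The negation has an open branch (countermodel exists).

No, not valid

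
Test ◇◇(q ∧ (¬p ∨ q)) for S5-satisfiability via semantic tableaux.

Satisfiable

1. ◇◇(q ∧ (¬p ∨ q)), 0
2. ◇(q ∧ (¬p ∨ q)), 1
3. q ∧ (¬p ∨ q), 2
4. q, 2
5. ¬p ∨ q, 2
Accessibility: 0R0, 0R1, 0R2, 1R0, 1R1, 1R2, 2R0, 2R1, 2R2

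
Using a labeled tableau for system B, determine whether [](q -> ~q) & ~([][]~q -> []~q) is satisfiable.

1. [](q -> ~q) & ~([][]~q -> []~q), u
2. [](q -> ~q), u
3. ~([][]~q -> []~q), u
4. [][]~q, u
5. ~[]~q, u
6. q -> ~q, u
7. []~q, u
8. ~q, u
9. q, v
10. q -> ~q, v
11. []~q, v
12. ~q, v
Accessibility: uRu, uRv, vRu, vRv
Branch closes: q and ~q both at v.
Every branch closes; the branch above is one of them.

Unsatisfiable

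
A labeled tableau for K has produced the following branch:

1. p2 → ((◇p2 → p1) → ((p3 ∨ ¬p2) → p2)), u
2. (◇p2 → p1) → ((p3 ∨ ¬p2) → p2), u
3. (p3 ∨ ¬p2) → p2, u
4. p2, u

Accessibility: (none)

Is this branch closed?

Open

No atom appears with both signs at the same world.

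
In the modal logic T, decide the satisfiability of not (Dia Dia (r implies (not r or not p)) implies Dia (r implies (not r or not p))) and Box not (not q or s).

Satisfiable

1. not (Dia Dia (r implies (not r or not p)) implies Dia (r implies (not r or not p))) and Box not (not q or s), w0
2. not (Dia Dia (r implies (not r or not p)) implies Dia (r implies (not r or not p))), w0
3. Box not (not q or s), w0
4. Dia Dia (r implies (not r or not p)), w0
5. not Dia (r implies (not r or not p)), w0
6. not (not q or s), w0
7. q, w0
8. not s, w0
9. not (r implies (not r or not p)), w0
10. r, w0
11. not (not r or not p), w0
12. p, w0
13. Dia (r implies (not r or not p)), w1
14. not (not q or s), w1
15. q, w1
16. not s, w1
17. not (r implies (not r or not p)), w1
18. r, w1
19. not (not r or not p), w1
20. p, w1
21. r implies (not r or not p), w2
22. not r or not p, w2
23. not p, w2
Accessibility: w0Rw0, w0Rw1, w1Rw1, w1Rw2, w2Rw2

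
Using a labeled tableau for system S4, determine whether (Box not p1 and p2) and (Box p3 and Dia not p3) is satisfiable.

1. (Box not p1 and p2) and (Box p3 and Dia not p3), w0
2. Box not p1 and p2, w0   [and-rule on 1]
3. Box p3 and Dia not p3, w0   [and-rule on 1]
4. Box not p1, w0   [and-rule on 2]
5. p2, w0   [and-rule on 2]
6. Box p3, w0   [and-rule on 3]
7. Dia not p3, w0   [and-rule on 3]
8. not p1, w0   [Box-rule on 4 via w0Rw0]
9. p3, w0   [Box-rule on 6 via w0Rw0]
10. not p3, w1   [Dia-rule on 7: fresh world w1, w0Rw1]
11. not p1, w1   [Box-rule on 4 via w0Rw1]
12. p3, w1   [Box-rule on 6 via w0Rw1]
Accessibility: w0Rw0, w0Rw1, w1Rw1
Branch closes: p3 and not p3 both at w1.
(One branch shown.) All branches close.

Unsatisfiable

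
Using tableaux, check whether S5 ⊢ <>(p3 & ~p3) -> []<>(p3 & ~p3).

Valid

Tableau for the negation ~(<>(p3 & ~p3) -> []<>(p3 & ~p3)):
1. ~(<>(p3 & ~p3) -> []<>(p3 & ~p3)), 0
2. <>(p3 & ~p3), 0
3. ~[]<>(p3 & ~p3), 0
4. p3 & ~p3, 1
5. p3, 1
6. ~p3, 1
Accessibility: 0R0, 0R1, 1R0, 1R1
Branch closes: p3 and ~p3 both at 1.
All branches of the negation close; one closing branch shown above.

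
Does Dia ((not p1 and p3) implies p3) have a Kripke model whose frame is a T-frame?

Yes, satisfiable

1. Dia ((not p1 and p3) implies p3), 0
2. (not p1 and p3) implies p3, 1
3. p3, 1
Accessibility: 0R0, 0R1, 1R1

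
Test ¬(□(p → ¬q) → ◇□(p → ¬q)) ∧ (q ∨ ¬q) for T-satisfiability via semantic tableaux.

No, unsatisfiable

1. ¬(□(p → ¬q) → ◇□(p → ¬q)) ∧ (q ∨ ¬q), u
2. ¬(□(p → ¬q) → ◇□(p → ¬q)), u   [∧-rule on 1]
3. q ∨ ¬q, u   [∧-rule on 1]
4. □(p → ¬q), u   [¬→-rule on 2]
5. ¬◇□(p → ¬q), u   [¬→-rule on 2]
6. p → ¬q, u   [□-rule on 4 via uRu]
7. ¬□(p → ¬q), u   [¬◇-rule on 5 via uRu]
8. ¬q, u   [∨-rule on 3 (branches; this branch)]
9. ¬(p → ¬q), v   [¬□-rule on 7: fresh world v, uRv]
10. p, v   [¬→-rule on 9]
11. q, v   [¬→-rule on 9]
12. p → ¬q, v   [□-rule on 4 via uRv]
13. ¬□(p → ¬q), v   [¬◇-rule on 5 via uRv]
14. ¬q, v   [→-rule on 12 (branches; this branch)]
Accessibility: uRu, uRv, vRv
Branch closes: q and ¬q both at v.
(One branch shown.) All branches close.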